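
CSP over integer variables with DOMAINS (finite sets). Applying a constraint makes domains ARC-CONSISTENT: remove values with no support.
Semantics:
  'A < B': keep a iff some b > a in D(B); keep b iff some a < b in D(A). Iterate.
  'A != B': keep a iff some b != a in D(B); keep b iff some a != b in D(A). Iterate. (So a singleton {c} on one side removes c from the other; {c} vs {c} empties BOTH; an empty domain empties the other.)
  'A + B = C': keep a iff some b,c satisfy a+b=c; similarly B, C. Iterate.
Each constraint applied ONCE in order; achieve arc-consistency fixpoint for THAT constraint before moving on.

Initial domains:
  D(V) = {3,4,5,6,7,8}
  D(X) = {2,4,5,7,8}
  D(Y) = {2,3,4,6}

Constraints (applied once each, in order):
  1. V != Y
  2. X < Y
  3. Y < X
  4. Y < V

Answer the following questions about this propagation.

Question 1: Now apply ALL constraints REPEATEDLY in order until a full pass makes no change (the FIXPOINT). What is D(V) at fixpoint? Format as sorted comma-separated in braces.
pass 0 (initial): D(V)={3,4,5,6,7,8}
pass 1: V {3,4,5,6,7,8}->{4,5,6,7,8}; X {2,4,5,7,8}->{4,5}; Y {2,3,4,6}->{3,4}
pass 2: V {4,5,6,7,8}->{}; X {4,5}->{}; Y {3,4}->{}
pass 3: no change
Fixpoint after 3 passes: D(V) = {}

Answer: {}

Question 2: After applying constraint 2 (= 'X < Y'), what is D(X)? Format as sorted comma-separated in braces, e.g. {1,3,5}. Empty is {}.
Constraint 1 (V != Y) on D(V)={3,4,5,6,7,8} D(Y)={2,3,4,6}: no change
Constraint 2 (X < Y) on D(X)={2,4,5,7,8} D(Y)={2,3,4,6}: X {2,4,5,7,8}->{2,4,5}; Y {2,3,4,6}->{3,4,6}
So after constraint 2: D(X) = {2,4,5}

Answer: {2,4,5}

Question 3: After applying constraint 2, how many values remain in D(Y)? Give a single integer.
Constraint 1 (V != Y) on D(V)={3,4,5,6,7,8} D(Y)={2,3,4,6}: no change
Constraint 2 (X < Y) on D(X)={2,4,5,7,8} D(Y)={2,3,4,6}: X {2,4,5,7,8}->{2,4,5}; Y {2,3,4,6}->{3,4,6}
So after constraint 2: D(Y)={3,4,6}, size = 3

Answer: 3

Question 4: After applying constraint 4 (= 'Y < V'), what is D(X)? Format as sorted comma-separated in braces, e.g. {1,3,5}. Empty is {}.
Constraint 1 (V != Y) on D(V)={3,4,5,6,7,8} D(Y)={2,3,4,6}: no change
Constraint 2 (X < Y) on D(X)={2,4,5,7,8} D(Y)={2,3,4,6}: X {2,4,5,7,8}->{2,4,5}; Y {2,3,4,6}->{3,4,6}
Constraint 3 (Y < X) on D(Y)={3,4,6} D(X)={2,4,5}: Y {3,4,6}->{3,4}; X {2,4,5}->{4,5}
Constraint 4 (Y < V) on D(Y)={3,4} D(V)={3,4,5,6,7,8}: V {3,4,5,6,7,8}->{4,5,6,7,8}
So after constraint 4: D(X) = {4,5}

Answer: {4,5}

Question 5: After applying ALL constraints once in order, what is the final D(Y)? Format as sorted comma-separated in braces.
Constraint 1 (V != Y) on D(V)={3,4,5,6,7,8} D(Y)={2,3,4,6}: no change
Constraint 2 (X < Y) on D(X)={2,4,5,7,8} D(Y)={2,3,4,6}: X {2,4,5,7,8}->{2,4,5}; Y {2,3,4,6}->{3,4,6}
Constraint 3 (Y < X) on D(Y)={3,4,6} D(X)={2,4,5}: Y {3,4,6}->{3,4}; X {2,4,5}->{4,5}
Constraint 4 (Y < V) on D(Y)={3,4} D(V)={3,4,5,6,7,8}: V {3,4,5,6,7,8}->{4,5,6,7,8}
So after all 4 constraints: D(Y) = {3,4}

Answer: {3,4}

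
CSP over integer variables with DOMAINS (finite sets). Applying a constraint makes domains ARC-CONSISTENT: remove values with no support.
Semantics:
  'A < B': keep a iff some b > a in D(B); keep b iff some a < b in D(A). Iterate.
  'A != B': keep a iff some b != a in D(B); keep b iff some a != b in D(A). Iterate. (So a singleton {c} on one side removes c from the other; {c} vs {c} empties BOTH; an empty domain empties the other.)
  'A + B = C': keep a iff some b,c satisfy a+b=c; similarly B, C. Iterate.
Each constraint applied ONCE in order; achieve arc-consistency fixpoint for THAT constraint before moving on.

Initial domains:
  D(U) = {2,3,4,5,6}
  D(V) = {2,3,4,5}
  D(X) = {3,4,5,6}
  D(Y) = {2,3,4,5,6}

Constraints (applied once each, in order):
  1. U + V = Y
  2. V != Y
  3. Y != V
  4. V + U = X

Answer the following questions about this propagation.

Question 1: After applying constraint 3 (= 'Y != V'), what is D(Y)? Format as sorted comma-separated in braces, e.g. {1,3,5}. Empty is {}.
Answer: {4,5,6}

Derivation:
Constraint 1 (U + V = Y) on D(U)={2,3,4,5,6} D(V)={2,3,4,5} D(Y)={2,3,4,5,6}: U {2,3,4,5,6}->{2,3,4}; V {2,3,4,5}->{2,3,4}; Y {2,3,4,5,6}->{4,5,6}
Constraint 2 (V != Y) on D(V)={2,3,4} D(Y)={4,5,6}: no change
Constraint 3 (Y != V) on D(Y)={4,5,6} D(V)={2,3,4}: no change
So after constraint 3: D(Y) = {4,5,6}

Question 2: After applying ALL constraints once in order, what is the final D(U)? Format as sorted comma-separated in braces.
Constraint 1 (U + V = Y) on D(U)={2,3,4,5,6} D(V)={2,3,4,5} D(Y)={2,3,4,5,6}: U {2,3,4,5,6}->{2,3,4}; V {2,3,4,5}->{2,3,4}; Y {2,3,4,5,6}->{4,5,6}
Constraint 2 (V != Y) on D(V)={2,3,4} D(Y)={4,5,6}: no change
Constraint 3 (Y != V) on D(Y)={4,5,6} D(V)={2,3,4}: no change
Constraint 4 (V + U = X) on D(V)={2,3,4} D(U)={2,3,4} D(X)={3,4,5,6}: X {3,4,5,6}->{4,5,6}
So after all 4 constraints: D(U) = {2,3,4}

Answer: {2,3,4}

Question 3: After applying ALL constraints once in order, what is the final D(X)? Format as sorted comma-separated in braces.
Constraint 1 (U + V = Y) on D(U)={2,3,4,5,6} D(V)={2,3,4,5} D(Y)={2,3,4,5,6}: U {2,3,4,5,6}->{2,3,4}; V {2,3,4,5}->{2,3,4}; Y {2,3,4,5,6}->{4,5,6}
Constraint 2 (V != Y) on D(V)={2,3,4} D(Y)={4,5,6}: no change
Constraint 3 (Y != V) on D(Y)={4,5,6} D(V)={2,3,4}: no change
Constraint 4 (V + U = X) on D(V)={2,3,4} D(U)={2,3,4} D(X)={3,4,5,6}: X {3,4,5,6}->{4,5,6}
So after all 4 constraints: D(X) = {4,5,6}

Answer: {4,5,6}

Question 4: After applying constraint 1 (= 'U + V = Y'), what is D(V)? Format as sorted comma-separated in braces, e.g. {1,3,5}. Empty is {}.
Constraint 1 (U + V = Y) on D(U)={2,3,4,5,6} D(V)={2,3,4,5} D(Y)={2,3,4,5,6}: U {2,3,4,5,6}->{2,3,4}; V {2,3,4,5}->{2,3,4}; Y {2,3,4,5,6}->{4,5,6}
So after constraint 1: D(V) = {2,3,4}

Answer: {2,3,4}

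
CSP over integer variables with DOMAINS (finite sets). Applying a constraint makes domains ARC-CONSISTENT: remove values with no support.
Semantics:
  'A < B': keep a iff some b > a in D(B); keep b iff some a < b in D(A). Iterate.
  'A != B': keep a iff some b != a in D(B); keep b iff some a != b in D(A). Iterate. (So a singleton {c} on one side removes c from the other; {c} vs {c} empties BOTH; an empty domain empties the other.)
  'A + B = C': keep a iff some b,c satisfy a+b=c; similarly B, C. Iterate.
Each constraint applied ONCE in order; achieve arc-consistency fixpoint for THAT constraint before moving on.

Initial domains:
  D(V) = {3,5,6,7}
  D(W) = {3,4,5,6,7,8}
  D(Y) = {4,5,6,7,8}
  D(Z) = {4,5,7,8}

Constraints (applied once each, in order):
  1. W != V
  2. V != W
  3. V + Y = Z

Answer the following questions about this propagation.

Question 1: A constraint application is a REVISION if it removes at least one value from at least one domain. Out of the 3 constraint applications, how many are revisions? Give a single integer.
Constraint 1 (W != V) on D(W)={3,4,5,6,7,8} D(V)={3,5,6,7}: no change => not a revision
Constraint 2 (V != W) on D(V)={3,5,6,7} D(W)={3,4,5,6,7,8}: no change => not a revision
Constraint 3 (V + Y = Z) on D(V)={3,5,6,7} D(Y)={4,5,6,7,8} D(Z)={4,5,7,8}: V {3,5,6,7}->{3}; Y {4,5,6,7,8}->{4,5}; Z {4,5,7,8}->{7,8} => REVISION
Total revisions = 1

Answer: 1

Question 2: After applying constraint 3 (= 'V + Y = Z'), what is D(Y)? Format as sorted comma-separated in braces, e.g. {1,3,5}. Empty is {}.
Answer: {4,5}

Derivation:
Constraint 1 (W != V) on D(W)={3,4,5,6,7,8} D(V)={3,5,6,7}: no change
Constraint 2 (V != W) on D(V)={3,5,6,7} D(W)={3,4,5,6,7,8}: no change
Constraint 3 (V + Y = Z) on D(V)={3,5,6,7} D(Y)={4,5,6,7,8} D(Z)={4,5,7,8}: V {3,5,6,7}->{3}; Y {4,5,6,7,8}->{4,5}; Z {4,5,7,8}->{7,8}
So after constraint 3: D(Y) = {4,5}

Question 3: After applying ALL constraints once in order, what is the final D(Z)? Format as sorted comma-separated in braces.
Constraint 1 (W != V) on D(W)={3,4,5,6,7,8} D(V)={3,5,6,7}: no change
Constraint 2 (V != W) on D(V)={3,5,6,7} D(W)={3,4,5,6,7,8}: no change
Constraint 3 (V + Y = Z) on D(V)={3,5,6,7} D(Y)={4,5,6,7,8} D(Z)={4,5,7,8}: V {3,5,6,7}->{3}; Y {4,5,6,7,8}->{4,5}; Z {4,5,7,8}->{7,8}
So after all 3 constraints: D(Z) = {7,8}

Answer: {7,8}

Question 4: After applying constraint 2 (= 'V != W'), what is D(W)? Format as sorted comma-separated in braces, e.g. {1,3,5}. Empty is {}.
Answer: {3,4,5,6,7,8}

Derivation:
Constraint 1 (W != V) on D(W)={3,4,5,6,7,8} D(V)={3,5,6,7}: no change
Constraint 2 (V != W) on D(V)={3,5,6,7} D(W)={3,4,5,6,7,8}: no change
So after constraint 2: D(W) = {3,4,5,6,7,8}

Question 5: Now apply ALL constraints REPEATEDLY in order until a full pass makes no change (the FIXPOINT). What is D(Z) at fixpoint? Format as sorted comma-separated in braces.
pass 0 (initial): D(Z)={4,5,7,8}
pass 1: V {3,5,6,7}->{3}; Y {4,5,6,7,8}->{4,5}; Z {4,5,7,8}->{7,8}
pass 2: W {3,4,5,6,7,8}->{4,5,6,7,8}
pass 3: no change
Fixpoint after 3 passes: D(Z) = {7,8}

Answer: {7,8}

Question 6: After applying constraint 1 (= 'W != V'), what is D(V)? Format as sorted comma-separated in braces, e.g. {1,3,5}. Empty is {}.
Constraint 1 (W != V) on D(W)={3,4,5,6,7,8} D(V)={3,5,6,7}: no change
So after constraint 1: D(V) = {3,5,6,7}

Answer: {3,5,6,7}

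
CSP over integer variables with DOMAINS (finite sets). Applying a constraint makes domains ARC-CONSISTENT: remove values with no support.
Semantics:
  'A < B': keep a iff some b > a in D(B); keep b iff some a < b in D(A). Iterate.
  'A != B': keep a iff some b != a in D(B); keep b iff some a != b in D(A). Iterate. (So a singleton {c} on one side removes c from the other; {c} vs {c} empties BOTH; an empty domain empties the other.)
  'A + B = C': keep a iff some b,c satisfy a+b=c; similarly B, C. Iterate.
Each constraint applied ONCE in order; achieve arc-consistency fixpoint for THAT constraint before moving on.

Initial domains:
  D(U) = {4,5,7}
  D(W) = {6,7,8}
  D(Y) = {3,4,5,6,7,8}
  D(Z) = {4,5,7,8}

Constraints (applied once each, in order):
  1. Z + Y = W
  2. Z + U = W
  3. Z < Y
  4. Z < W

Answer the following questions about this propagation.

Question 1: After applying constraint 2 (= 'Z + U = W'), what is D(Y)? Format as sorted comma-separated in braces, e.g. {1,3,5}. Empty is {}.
Answer: {3,4}

Derivation:
Constraint 1 (Z + Y = W) on D(Z)={4,5,7,8} D(Y)={3,4,5,6,7,8} D(W)={6,7,8}: Z {4,5,7,8}->{4,5}; Y {3,4,5,6,7,8}->{3,4}; W {6,7,8}->{7,8}
Constraint 2 (Z + U = W) on D(Z)={4,5} D(U)={4,5,7} D(W)={7,8}: Z {4,5}->{4}; U {4,5,7}->{4}; W {7,8}->{8}
So after constraint 2: D(Y) = {3,4}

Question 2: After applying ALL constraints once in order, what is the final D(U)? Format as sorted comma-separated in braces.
Answer: {4}

Derivation:
Constraint 1 (Z + Y = W) on D(Z)={4,5,7,8} D(Y)={3,4,5,6,7,8} D(W)={6,7,8}: Z {4,5,7,8}->{4,5}; Y {3,4,5,6,7,8}->{3,4}; W {6,7,8}->{7,8}
Constraint 2 (Z + U = W) on D(Z)={4,5} D(U)={4,5,7} D(W)={7,8}: Z {4,5}->{4}; U {4,5,7}->{4}; W {7,8}->{8}
Constraint 3 (Z < Y) on D(Z)={4} D(Y)={3,4}: Z {4}->{}; Y {3,4}->{}
Constraint 4 (Z < W) on D(Z)={} D(W)={8}: W {8}->{}
So after all 4 constraints: D(U) = {4}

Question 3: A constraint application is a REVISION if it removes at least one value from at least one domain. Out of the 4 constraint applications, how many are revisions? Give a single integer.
Constraint 1 (Z + Y = W) on D(Z)={4,5,7,8} D(Y)={3,4,5,6,7,8} D(W)={6,7,8}: Z {4,5,7,8}->{4,5}; Y {3,4,5,6,7,8}->{3,4}; W {6,7,8}->{7,8} => REVISION
Constraint 2 (Z + U = W) on D(Z)={4,5} D(U)={4,5,7} D(W)={7,8}: Z {4,5}->{4}; U {4,5,7}->{4}; W {7,8}->{8} => REVISION
Constraint 3 (Z < Y) on D(Z)={4} D(Y)={3,4}: Z {4}->{}; Y {3,4}->{} => REVISION
Constraint 4 (Z < W) on D(Z)={} D(W)={8}: W {8}->{} => REVISION
Total revisions = 4

Answer: 4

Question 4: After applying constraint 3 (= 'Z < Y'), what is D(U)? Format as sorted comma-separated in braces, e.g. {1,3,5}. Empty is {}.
Constraint 1 (Z + Y = W) on D(Z)={4,5,7,8} D(Y)={3,4,5,6,7,8} D(W)={6,7,8}: Z {4,5,7,8}->{4,5}; Y {3,4,5,6,7,8}->{3,4}; W {6,7,8}->{7,8}
Constraint 2 (Z + U = W) on D(Z)={4,5} D(U)={4,5,7} D(W)={7,8}: Z {4,5}->{4}; U {4,5,7}->{4}; W {7,8}->{8}
Constraint 3 (Z < Y) on D(Z)={4} D(Y)={3,4}: Z {4}->{}; Y {3,4}->{}
So after constraint 3: D(U) = {4}

Answer: {4}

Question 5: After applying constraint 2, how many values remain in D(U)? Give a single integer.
Answer: 1

Derivation:
Constraint 1 (Z + Y = W) on D(Z)={4,5,7,8} D(Y)={3,4,5,6,7,8} D(W)={6,7,8}: Z {4,5,7,8}->{4,5}; Y {3,4,5,6,7,8}->{3,4}; W {6,7,8}->{7,8}
Constraint 2 (Z + U = W) on D(Z)={4,5} D(U)={4,5,7} D(W)={7,8}: Z {4,5}->{4}; U {4,5,7}->{4}; W {7,8}->{8}
So after constraint 2: D(U)={4}, size = 1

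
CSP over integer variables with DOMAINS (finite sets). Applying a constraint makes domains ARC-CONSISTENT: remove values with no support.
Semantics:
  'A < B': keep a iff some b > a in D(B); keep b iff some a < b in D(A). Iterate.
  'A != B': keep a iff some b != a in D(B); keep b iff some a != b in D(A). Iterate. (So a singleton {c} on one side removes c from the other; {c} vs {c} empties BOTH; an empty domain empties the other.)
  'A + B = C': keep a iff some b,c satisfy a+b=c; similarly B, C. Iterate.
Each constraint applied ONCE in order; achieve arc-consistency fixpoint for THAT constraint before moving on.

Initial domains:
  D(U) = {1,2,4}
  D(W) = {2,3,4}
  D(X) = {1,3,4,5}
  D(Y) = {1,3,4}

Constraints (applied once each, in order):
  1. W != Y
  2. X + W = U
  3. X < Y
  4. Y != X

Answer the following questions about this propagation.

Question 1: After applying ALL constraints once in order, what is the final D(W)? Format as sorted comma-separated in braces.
Constraint 1 (W != Y) on D(W)={2,3,4} D(Y)={1,3,4}: no change
Constraint 2 (X + W = U) on D(X)={1,3,4,5} D(W)={2,3,4} D(U)={1,2,4}: X {1,3,4,5}->{1}; W {2,3,4}->{3}; U {1,2,4}->{4}
Constraint 3 (X < Y) on D(X)={1} D(Y)={1,3,4}: Y {1,3,4}->{3,4}
Constraint 4 (Y != X) on D(Y)={3,4} D(X)={1}: no change
So after all 4 constraints: D(W) = {3}

Answer: {3}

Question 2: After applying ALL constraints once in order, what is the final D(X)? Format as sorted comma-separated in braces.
Answer: {1}

Derivation:
Constraint 1 (W != Y) on D(W)={2,3,4} D(Y)={1,3,4}: no change
Constraint 2 (X + W = U) on D(X)={1,3,4,5} D(W)={2,3,4} D(U)={1,2,4}: X {1,3,4,5}->{1}; W {2,3,4}->{3}; U {1,2,4}->{4}
Constraint 3 (X < Y) on D(X)={1} D(Y)={1,3,4}: Y {1,3,4}->{3,4}
Constraint 4 (Y != X) on D(Y)={3,4} D(X)={1}: no change
So after all 4 constraints: D(X) = {1}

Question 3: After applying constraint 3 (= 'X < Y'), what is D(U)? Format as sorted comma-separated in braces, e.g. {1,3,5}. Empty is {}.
Constraint 1 (W != Y) on D(W)={2,3,4} D(Y)={1,3,4}: no change
Constraint 2 (X + W = U) on D(X)={1,3,4,5} D(W)={2,3,4} D(U)={1,2,4}: X {1,3,4,5}->{1}; W {2,3,4}->{3}; U {1,2,4}->{4}
Constraint 3 (X < Y) on D(X)={1} D(Y)={1,3,4}: Y {1,3,4}->{3,4}
So after constraint 3: D(U) = {4}

Answer: {4}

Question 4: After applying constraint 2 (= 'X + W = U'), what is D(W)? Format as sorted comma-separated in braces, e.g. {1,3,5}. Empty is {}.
Answer: {3}

Derivation:
Constraint 1 (W != Y) on D(W)={2,3,4} D(Y)={1,3,4}: no change
Constraint 2 (X + W = U) on D(X)={1,3,4,5} D(W)={2,3,4} D(U)={1,2,4}: X {1,3,4,5}->{1}; W {2,3,4}->{3}; U {1,2,4}->{4}
So after constraint 2: D(W) = {3}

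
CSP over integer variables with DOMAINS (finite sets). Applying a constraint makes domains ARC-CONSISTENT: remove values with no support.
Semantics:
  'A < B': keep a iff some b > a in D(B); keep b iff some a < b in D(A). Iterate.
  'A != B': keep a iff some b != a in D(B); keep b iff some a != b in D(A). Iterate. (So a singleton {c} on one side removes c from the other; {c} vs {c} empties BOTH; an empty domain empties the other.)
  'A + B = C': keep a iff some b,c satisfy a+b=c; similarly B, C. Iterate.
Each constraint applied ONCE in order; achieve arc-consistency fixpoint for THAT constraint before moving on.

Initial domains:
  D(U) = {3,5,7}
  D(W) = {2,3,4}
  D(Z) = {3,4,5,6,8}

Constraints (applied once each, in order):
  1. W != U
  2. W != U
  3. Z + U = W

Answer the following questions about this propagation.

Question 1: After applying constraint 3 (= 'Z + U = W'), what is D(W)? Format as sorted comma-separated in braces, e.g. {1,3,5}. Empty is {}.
Answer: {}

Derivation:
Constraint 1 (W != U) on D(W)={2,3,4} D(U)={3,5,7}: no change
Constraint 2 (W != U) on D(W)={2,3,4} D(U)={3,5,7}: no change
Constraint 3 (Z + U = W) on D(Z)={3,4,5,6,8} D(U)={3,5,7} D(W)={2,3,4}: Z {3,4,5,6,8}->{}; U {3,5,7}->{}; W {2,3,4}->{}
So after constraint 3: D(W) = {}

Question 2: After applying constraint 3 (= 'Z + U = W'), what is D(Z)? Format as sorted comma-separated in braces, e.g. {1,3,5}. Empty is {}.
Answer: {}

Derivation:
Constraint 1 (W != U) on D(W)={2,3,4} D(U)={3,5,7}: no change
Constraint 2 (W != U) on D(W)={2,3,4} D(U)={3,5,7}: no change
Constraint 3 (Z + U = W) on D(Z)={3,4,5,6,8} D(U)={3,5,7} D(W)={2,3,4}: Z {3,4,5,6,8}->{}; U {3,5,7}->{}; W {2,3,4}->{}
So after constraint 3: D(Z) = {}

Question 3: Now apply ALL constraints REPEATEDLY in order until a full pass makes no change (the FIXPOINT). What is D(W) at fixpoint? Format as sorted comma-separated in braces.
Answer: {}

Derivation:
pass 0 (initial): D(W)={2,3,4}
pass 1: U {3,5,7}->{}; W {2,3,4}->{}; Z {3,4,5,6,8}->{}
pass 2: no change
Fixpoint after 2 passes: D(W) = {}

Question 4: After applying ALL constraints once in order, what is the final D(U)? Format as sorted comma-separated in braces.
Answer: {}

Derivation:
Constraint 1 (W != U) on D(W)={2,3,4} D(U)={3,5,7}: no change
Constraint 2 (W != U) on D(W)={2,3,4} D(U)={3,5,7}: no change
Constraint 3 (Z + U = W) on D(Z)={3,4,5,6,8} D(U)={3,5,7} D(W)={2,3,4}: Z {3,4,5,6,8}->{}; U {3,5,7}->{}; W {2,3,4}->{}
So after all 3 constraints: D(U) = {}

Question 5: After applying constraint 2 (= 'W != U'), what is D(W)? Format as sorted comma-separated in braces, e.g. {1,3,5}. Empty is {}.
Answer: {2,3,4}

Derivation:
Constraint 1 (W != U) on D(W)={2,3,4} D(U)={3,5,7}: no change
Constraint 2 (W != U) on D(W)={2,3,4} D(U)={3,5,7}: no change
So after constraint 2: D(W) = {2,3,4}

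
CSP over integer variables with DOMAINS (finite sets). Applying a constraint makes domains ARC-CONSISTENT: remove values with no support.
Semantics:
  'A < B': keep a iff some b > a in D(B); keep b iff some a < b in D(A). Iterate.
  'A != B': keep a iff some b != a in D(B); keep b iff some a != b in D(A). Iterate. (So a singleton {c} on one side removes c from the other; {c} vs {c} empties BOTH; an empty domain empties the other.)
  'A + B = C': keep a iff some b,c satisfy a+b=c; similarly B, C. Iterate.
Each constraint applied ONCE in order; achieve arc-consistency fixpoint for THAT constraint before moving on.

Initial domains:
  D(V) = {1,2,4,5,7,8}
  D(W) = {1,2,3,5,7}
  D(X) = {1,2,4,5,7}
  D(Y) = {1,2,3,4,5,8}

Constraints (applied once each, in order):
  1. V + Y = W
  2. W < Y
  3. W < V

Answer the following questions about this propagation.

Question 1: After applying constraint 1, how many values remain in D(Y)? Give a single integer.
Answer: 5

Derivation:
Constraint 1 (V + Y = W) on D(V)={1,2,4,5,7,8} D(Y)={1,2,3,4,5,8} D(W)={1,2,3,5,7}: V {1,2,4,5,7,8}->{1,2,4,5}; Y {1,2,3,4,5,8}->{1,2,3,4,5}; W {1,2,3,5,7}->{2,3,5,7}
So after constraint 1: D(Y)={1,2,3,4,5}, size = 5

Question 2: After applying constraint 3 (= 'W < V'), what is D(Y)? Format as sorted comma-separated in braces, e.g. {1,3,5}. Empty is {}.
Answer: {3,4,5}

Derivation:
Constraint 1 (V + Y = W) on D(V)={1,2,4,5,7,8} D(Y)={1,2,3,4,5,8} D(W)={1,2,3,5,7}: V {1,2,4,5,7,8}->{1,2,4,5}; Y {1,2,3,4,5,8}->{1,2,3,4,5}; W {1,2,3,5,7}->{2,3,5,7}
Constraint 2 (W < Y) on D(W)={2,3,5,7} D(Y)={1,2,3,4,5}: W {2,3,5,7}->{2,3}; Y {1,2,3,4,5}->{3,4,5}
Constraint 3 (W < V) on D(W)={2,3} D(V)={1,2,4,5}: V {1,2,4,5}->{4,5}
So after constraint 3: D(Y) = {3,4,5}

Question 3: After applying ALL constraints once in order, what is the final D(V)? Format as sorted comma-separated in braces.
Answer: {4,5}

Derivation:
Constraint 1 (V + Y = W) on D(V)={1,2,4,5,7,8} D(Y)={1,2,3,4,5,8} D(W)={1,2,3,5,7}: V {1,2,4,5,7,8}->{1,2,4,5}; Y {1,2,3,4,5,8}->{1,2,3,4,5}; W {1,2,3,5,7}->{2,3,5,7}
Constraint 2 (W < Y) on D(W)={2,3,5,7} D(Y)={1,2,3,4,5}: W {2,3,5,7}->{2,3}; Y {1,2,3,4,5}->{3,4,5}
Constraint 3 (W < V) on D(W)={2,3} D(V)={1,2,4,5}: V {1,2,4,5}->{4,5}
So after all 3 constraints: D(V) = {4,5}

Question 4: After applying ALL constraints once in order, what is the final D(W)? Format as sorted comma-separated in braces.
Constraint 1 (V + Y = W) on D(V)={1,2,4,5,7,8} D(Y)={1,2,3,4,5,8} D(W)={1,2,3,5,7}: V {1,2,4,5,7,8}->{1,2,4,5}; Y {1,2,3,4,5,8}->{1,2,3,4,5}; W {1,2,3,5,7}->{2,3,5,7}
Constraint 2 (W < Y) on D(W)={2,3,5,7} D(Y)={1,2,3,4,5}: W {2,3,5,7}->{2,3}; Y {1,2,3,4,5}->{3,4,5}
Constraint 3 (W < V) on D(W)={2,3} D(V)={1,2,4,5}: V {1,2,4,5}->{4,5}
So after all 3 constraints: D(W) = {2,3}

Answer: {2,3}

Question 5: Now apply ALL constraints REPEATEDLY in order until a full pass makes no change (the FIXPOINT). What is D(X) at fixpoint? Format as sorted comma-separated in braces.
Answer: {1,2,4,5,7}

Derivation:
pass 0 (initial): D(X)={1,2,4,5,7}
pass 1: V {1,2,4,5,7,8}->{4,5}; W {1,2,3,5,7}->{2,3}; Y {1,2,3,4,5,8}->{3,4,5}
pass 2: V {4,5}->{}; W {2,3}->{}; Y {3,4,5}->{}
pass 3: no change
Fixpoint after 3 passes: D(X) = {1,2,4,5,7}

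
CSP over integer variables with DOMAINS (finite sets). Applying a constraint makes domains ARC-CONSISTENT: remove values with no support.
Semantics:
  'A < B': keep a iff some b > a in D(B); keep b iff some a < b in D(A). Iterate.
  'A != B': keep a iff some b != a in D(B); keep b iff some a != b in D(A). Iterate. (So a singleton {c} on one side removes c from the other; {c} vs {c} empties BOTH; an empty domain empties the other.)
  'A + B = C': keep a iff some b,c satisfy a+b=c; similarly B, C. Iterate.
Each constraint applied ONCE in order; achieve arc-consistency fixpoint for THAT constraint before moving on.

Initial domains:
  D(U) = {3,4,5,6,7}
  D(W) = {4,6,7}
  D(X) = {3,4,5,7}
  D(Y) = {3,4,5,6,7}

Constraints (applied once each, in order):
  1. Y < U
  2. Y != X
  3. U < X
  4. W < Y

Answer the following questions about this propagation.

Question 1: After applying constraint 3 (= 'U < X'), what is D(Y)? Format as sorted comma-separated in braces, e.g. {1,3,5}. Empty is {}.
Constraint 1 (Y < U) on D(Y)={3,4,5,6,7} D(U)={3,4,5,6,7}: Y {3,4,5,6,7}->{3,4,5,6}; U {3,4,5,6,7}->{4,5,6,7}
Constraint 2 (Y != X) on D(Y)={3,4,5,6} D(X)={3,4,5,7}: no change
Constraint 3 (U < X) on D(U)={4,5,6,7} D(X)={3,4,5,7}: U {4,5,6,7}->{4,5,6}; X {3,4,5,7}->{5,7}
So after constraint 3: D(Y) = {3,4,5,6}

Answer: {3,4,5,6}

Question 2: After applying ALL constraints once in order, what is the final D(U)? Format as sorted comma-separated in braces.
Answer: {4,5,6}

Derivation:
Constraint 1 (Y < U) on D(Y)={3,4,5,6,7} D(U)={3,4,5,6,7}: Y {3,4,5,6,7}->{3,4,5,6}; U {3,4,5,6,7}->{4,5,6,7}
Constraint 2 (Y != X) on D(Y)={3,4,5,6} D(X)={3,4,5,7}: no change
Constraint 3 (U < X) on D(U)={4,5,6,7} D(X)={3,4,5,7}: U {4,5,6,7}->{4,5,6}; X {3,4,5,7}->{5,7}
Constraint 4 (W < Y) on D(W)={4,6,7} D(Y)={3,4,5,6}: W {4,6,7}->{4}; Y {3,4,5,6}->{5,6}
So after all 4 constraints: D(U) = {4,5,6}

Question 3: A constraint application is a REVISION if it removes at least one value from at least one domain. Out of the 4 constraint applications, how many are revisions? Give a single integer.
Constraint 1 (Y < U) on D(Y)={3,4,5,6,7} D(U)={3,4,5,6,7}: Y {3,4,5,6,7}->{3,4,5,6}; U {3,4,5,6,7}->{4,5,6,7} => REVISION
Constraint 2 (Y != X) on D(Y)={3,4,5,6} D(X)={3,4,5,7}: no change => not a revision
Constraint 3 (U < X) on D(U)={4,5,6,7} D(X)={3,4,5,7}: U {4,5,6,7}->{4,5,6}; X {3,4,5,7}->{5,7} => REVISION
Constraint 4 (W < Y) on D(W)={4,6,7} D(Y)={3,4,5,6}: W {4,6,7}->{4}; Y {3,4,5,6}->{5,6} => REVISION
Total revisions = 3

Answer: 3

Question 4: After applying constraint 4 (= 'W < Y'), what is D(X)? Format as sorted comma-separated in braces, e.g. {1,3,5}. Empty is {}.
Answer: {5,7}

Derivation:
Constraint 1 (Y < U) on D(Y)={3,4,5,6,7} D(U)={3,4,5,6,7}: Y {3,4,5,6,7}->{3,4,5,6}; U {3,4,5,6,7}->{4,5,6,7}
Constraint 2 (Y != X) on D(Y)={3,4,5,6} D(X)={3,4,5,7}: no change
Constraint 3 (U < X) on D(U)={4,5,6,7} D(X)={3,4,5,7}: U {4,5,6,7}->{4,5,6}; X {3,4,5,7}->{5,7}
Constraint 4 (W < Y) on D(W)={4,6,7} D(Y)={3,4,5,6}: W {4,6,7}->{4}; Y {3,4,5,6}->{5,6}
So after constraint 4: D(X) = {5,7}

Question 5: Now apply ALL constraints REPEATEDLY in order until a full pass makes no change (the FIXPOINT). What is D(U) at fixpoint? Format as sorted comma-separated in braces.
Answer: {6}

Derivation:
pass 0 (initial): D(U)={3,4,5,6,7}
pass 1: U {3,4,5,6,7}->{4,5,6}; W {4,6,7}->{4}; X {3,4,5,7}->{5,7}; Y {3,4,5,6,7}->{5,6}
pass 2: U {4,5,6}->{6}; X {5,7}->{7}; Y {5,6}->{5}
pass 3: no change
Fixpoint after 3 passes: D(U) = {6}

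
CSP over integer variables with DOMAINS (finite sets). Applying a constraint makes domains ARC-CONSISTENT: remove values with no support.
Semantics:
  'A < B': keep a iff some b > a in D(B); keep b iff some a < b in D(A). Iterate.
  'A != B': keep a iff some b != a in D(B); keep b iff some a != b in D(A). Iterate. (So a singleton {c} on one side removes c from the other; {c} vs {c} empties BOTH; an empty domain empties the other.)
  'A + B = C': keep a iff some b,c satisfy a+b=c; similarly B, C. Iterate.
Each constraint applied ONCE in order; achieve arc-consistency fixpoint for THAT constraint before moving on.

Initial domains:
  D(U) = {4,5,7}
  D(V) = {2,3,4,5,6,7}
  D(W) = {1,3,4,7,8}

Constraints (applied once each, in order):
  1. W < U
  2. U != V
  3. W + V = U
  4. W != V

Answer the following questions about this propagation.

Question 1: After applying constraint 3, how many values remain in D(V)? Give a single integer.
Constraint 1 (W < U) on D(W)={1,3,4,7,8} D(U)={4,5,7}: W {1,3,4,7,8}->{1,3,4}
Constraint 2 (U != V) on D(U)={4,5,7} D(V)={2,3,4,5,6,7}: no change
Constraint 3 (W + V = U) on D(W)={1,3,4} D(V)={2,3,4,5,6,7} D(U)={4,5,7}: V {2,3,4,5,6,7}->{2,3,4,6}
So after constraint 3: D(V)={2,3,4,6}, size = 4

Answer: 4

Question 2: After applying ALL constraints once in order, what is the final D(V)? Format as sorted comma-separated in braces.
Answer: {2,3,4,6}

Derivation:
Constraint 1 (W < U) on D(W)={1,3,4,7,8} D(U)={4,5,7}: W {1,3,4,7,8}->{1,3,4}
Constraint 2 (U != V) on D(U)={4,5,7} D(V)={2,3,4,5,6,7}: no change
Constraint 3 (W + V = U) on D(W)={1,3,4} D(V)={2,3,4,5,6,7} D(U)={4,5,7}: V {2,3,4,5,6,7}->{2,3,4,6}
Constraint 4 (W != V) on D(W)={1,3,4} D(V)={2,3,4,6}: no change
So after all 4 constraints: D(V) = {2,3,4,6}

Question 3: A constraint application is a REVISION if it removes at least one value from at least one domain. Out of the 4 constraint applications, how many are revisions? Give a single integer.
Answer: 2

Derivation:
Constraint 1 (W < U) on D(W)={1,3,4,7,8} D(U)={4,5,7}: W {1,3,4,7,8}->{1,3,4} => REVISION
Constraint 2 (U != V) on D(U)={4,5,7} D(V)={2,3,4,5,6,7}: no change => not a revision
Constraint 3 (W + V = U) on D(W)={1,3,4} D(V)={2,3,4,5,6,7} D(U)={4,5,7}: V {2,3,4,5,6,7}->{2,3,4,6} => REVISION
Constraint 4 (W != V) on D(W)={1,3,4} D(V)={2,3,4,6}: no change => not a revision
Total revisions = 2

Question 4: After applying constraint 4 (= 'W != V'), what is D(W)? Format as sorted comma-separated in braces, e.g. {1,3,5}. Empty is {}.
Constraint 1 (W < U) on D(W)={1,3,4,7,8} D(U)={4,5,7}: W {1,3,4,7,8}->{1,3,4}
Constraint 2 (U != V) on D(U)={4,5,7} D(V)={2,3,4,5,6,7}: no change
Constraint 3 (W + V = U) on D(W)={1,3,4} D(V)={2,3,4,5,6,7} D(U)={4,5,7}: V {2,3,4,5,6,7}->{2,3,4,6}
Constraint 4 (W != V) on D(W)={1,3,4} D(V)={2,3,4,6}: no change
So after constraint 4: D(W) = {1,3,4}

Answer: {1,3,4}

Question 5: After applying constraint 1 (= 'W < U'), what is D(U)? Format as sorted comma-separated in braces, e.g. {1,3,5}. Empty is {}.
Answer: {4,5,7}

Derivation:
Constraint 1 (W < U) on D(W)={1,3,4,7,8} D(U)={4,5,7}: W {1,3,4,7,8}->{1,3,4}
So after constraint 1: D(U) = {4,5,7}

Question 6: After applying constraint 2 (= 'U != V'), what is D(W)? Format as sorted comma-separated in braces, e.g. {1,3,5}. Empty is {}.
Constraint 1 (W < U) on D(W)={1,3,4,7,8} D(U)={4,5,7}: W {1,3,4,7,8}->{1,3,4}
Constraint 2 (U != V) on D(U)={4,5,7} D(V)={2,3,4,5,6,7}: no change
So after constraint 2: D(W) = {1,3,4}

Answer: {1,3,4}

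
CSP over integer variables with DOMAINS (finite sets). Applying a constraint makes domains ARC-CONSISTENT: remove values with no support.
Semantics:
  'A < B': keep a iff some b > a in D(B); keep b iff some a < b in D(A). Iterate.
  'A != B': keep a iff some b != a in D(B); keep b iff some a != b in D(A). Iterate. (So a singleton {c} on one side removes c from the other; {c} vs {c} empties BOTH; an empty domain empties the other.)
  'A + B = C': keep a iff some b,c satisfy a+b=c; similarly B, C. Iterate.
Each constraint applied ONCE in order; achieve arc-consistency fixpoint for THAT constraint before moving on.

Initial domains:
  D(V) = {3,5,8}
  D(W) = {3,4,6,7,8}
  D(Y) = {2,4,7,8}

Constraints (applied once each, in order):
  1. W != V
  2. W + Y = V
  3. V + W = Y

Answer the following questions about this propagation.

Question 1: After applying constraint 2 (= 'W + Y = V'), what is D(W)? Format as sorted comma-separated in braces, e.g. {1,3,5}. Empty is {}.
Constraint 1 (W != V) on D(W)={3,4,6,7,8} D(V)={3,5,8}: no change
Constraint 2 (W + Y = V) on D(W)={3,4,6,7,8} D(Y)={2,4,7,8} D(V)={3,5,8}: W {3,4,6,7,8}->{3,4,6}; Y {2,4,7,8}->{2,4}; V {3,5,8}->{5,8}
So after constraint 2: D(W) = {3,4,6}

Answer: {3,4,6}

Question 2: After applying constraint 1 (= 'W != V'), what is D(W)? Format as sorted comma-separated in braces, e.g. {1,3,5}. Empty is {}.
Constraint 1 (W != V) on D(W)={3,4,6,7,8} D(V)={3,5,8}: no change
So after constraint 1: D(W) = {3,4,6,7,8}

Answer: {3,4,6,7,8}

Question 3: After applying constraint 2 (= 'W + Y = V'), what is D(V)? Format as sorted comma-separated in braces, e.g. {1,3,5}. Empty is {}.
Constraint 1 (W != V) on D(W)={3,4,6,7,8} D(V)={3,5,8}: no change
Constraint 2 (W + Y = V) on D(W)={3,4,6,7,8} D(Y)={2,4,7,8} D(V)={3,5,8}: W {3,4,6,7,8}->{3,4,6}; Y {2,4,7,8}->{2,4}; V {3,5,8}->{5,8}
So after constraint 2: D(V) = {5,8}

Answer: {5,8}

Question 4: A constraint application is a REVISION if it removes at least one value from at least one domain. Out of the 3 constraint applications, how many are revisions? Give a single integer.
Constraint 1 (W != V) on D(W)={3,4,6,7,8} D(V)={3,5,8}: no change => not a revision
Constraint 2 (W + Y = V) on D(W)={3,4,6,7,8} D(Y)={2,4,7,8} D(V)={3,5,8}: W {3,4,6,7,8}->{3,4,6}; Y {2,4,7,8}->{2,4}; V {3,5,8}->{5,8} => REVISION
Constraint 3 (V + W = Y) on D(V)={5,8} D(W)={3,4,6} D(Y)={2,4}: V {5,8}->{}; W {3,4,6}->{}; Y {2,4}->{} => REVISION
Total revisions = 2

Answer: 2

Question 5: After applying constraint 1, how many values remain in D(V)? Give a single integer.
Constraint 1 (W != V) on D(W)={3,4,6,7,8} D(V)={3,5,8}: no change
So after constraint 1: D(V)={3,5,8}, size = 3

Answer: 3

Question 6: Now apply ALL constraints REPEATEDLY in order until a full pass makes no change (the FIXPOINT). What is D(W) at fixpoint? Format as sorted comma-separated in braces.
pass 0 (initial): D(W)={3,4,6,7,8}
pass 1: V {3,5,8}->{}; W {3,4,6,7,8}->{}; Y {2,4,7,8}->{}
pass 2: no change
Fixpoint after 2 passes: D(W) = {}

Answer: {}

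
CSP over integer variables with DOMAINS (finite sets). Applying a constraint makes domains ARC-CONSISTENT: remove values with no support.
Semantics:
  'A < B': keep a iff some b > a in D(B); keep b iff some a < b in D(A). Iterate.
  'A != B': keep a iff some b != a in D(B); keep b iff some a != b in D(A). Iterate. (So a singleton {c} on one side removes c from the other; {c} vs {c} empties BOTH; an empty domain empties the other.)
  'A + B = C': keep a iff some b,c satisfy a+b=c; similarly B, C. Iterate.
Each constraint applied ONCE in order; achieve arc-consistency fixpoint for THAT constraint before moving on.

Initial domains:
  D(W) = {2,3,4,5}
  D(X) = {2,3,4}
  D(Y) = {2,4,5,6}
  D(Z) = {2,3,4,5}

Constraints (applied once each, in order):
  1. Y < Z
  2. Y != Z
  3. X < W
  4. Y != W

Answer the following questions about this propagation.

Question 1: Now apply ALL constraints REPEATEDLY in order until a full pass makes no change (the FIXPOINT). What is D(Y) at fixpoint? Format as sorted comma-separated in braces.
Answer: {2,4}

Derivation:
pass 0 (initial): D(Y)={2,4,5,6}
pass 1: W {2,3,4,5}->{3,4,5}; Y {2,4,5,6}->{2,4}; Z {2,3,4,5}->{3,4,5}
pass 2: no change
Fixpoint after 2 passes: D(Y) = {2,4}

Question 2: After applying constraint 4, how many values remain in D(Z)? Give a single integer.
Answer: 3

Derivation:
Constraint 1 (Y < Z) on D(Y)={2,4,5,6} D(Z)={2,3,4,5}: Y {2,4,5,6}->{2,4}; Z {2,3,4,5}->{3,4,5}
Constraint 2 (Y != Z) on D(Y)={2,4} D(Z)={3,4,5}: no change
Constraint 3 (X < W) on D(X)={2,3,4} D(W)={2,3,4,5}: W {2,3,4,5}->{3,4,5}
Constraint 4 (Y != W) on D(Y)={2,4} D(W)={3,4,5}: no change
So after constraint 4: D(Z)={3,4,5}, size = 3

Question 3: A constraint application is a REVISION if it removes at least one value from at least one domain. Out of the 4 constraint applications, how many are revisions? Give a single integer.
Constraint 1 (Y < Z) on D(Y)={2,4,5,6} D(Z)={2,3,4,5}: Y {2,4,5,6}->{2,4}; Z {2,3,4,5}->{3,4,5} => REVISION
Constraint 2 (Y != Z) on D(Y)={2,4} D(Z)={3,4,5}: no change => not a revision
Constraint 3 (X < W) on D(X)={2,3,4} D(W)={2,3,4,5}: W {2,3,4,5}->{3,4,5} => REVISION
Constraint 4 (Y != W) on D(Y)={2,4} D(W)={3,4,5}: no change => not a revision
Total revisions = 2

Answer: 2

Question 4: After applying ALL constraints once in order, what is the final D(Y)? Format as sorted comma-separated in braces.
Answer: {2,4}

Derivation:
Constraint 1 (Y < Z) on D(Y)={2,4,5,6} D(Z)={2,3,4,5}: Y {2,4,5,6}->{2,4}; Z {2,3,4,5}->{3,4,5}
Constraint 2 (Y != Z) on D(Y)={2,4} D(Z)={3,4,5}: no change
Constraint 3 (X < W) on D(X)={2,3,4} D(W)={2,3,4,5}: W {2,3,4,5}->{3,4,5}
Constraint 4 (Y != W) on D(Y)={2,4} D(W)={3,4,5}: no change
So after all 4 constraints: D(Y) = {2,4}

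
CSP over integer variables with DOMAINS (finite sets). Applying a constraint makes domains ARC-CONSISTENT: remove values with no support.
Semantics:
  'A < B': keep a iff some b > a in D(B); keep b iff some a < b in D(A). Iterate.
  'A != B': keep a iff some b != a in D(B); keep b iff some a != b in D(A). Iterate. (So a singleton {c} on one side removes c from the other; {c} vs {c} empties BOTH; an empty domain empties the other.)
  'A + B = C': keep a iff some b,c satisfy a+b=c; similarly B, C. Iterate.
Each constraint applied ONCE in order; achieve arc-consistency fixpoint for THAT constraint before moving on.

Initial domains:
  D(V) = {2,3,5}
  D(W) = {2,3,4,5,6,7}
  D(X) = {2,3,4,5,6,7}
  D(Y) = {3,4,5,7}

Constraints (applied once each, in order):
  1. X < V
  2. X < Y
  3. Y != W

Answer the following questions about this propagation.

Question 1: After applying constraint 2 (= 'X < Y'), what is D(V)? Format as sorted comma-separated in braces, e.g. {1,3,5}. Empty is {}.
Constraint 1 (X < V) on D(X)={2,3,4,5,6,7} D(V)={2,3,5}: X {2,3,4,5,6,7}->{2,3,4}; V {2,3,5}->{3,5}
Constraint 2 (X < Y) on D(X)={2,3,4} D(Y)={3,4,5,7}: no change
So after constraint 2: D(V) = {3,5}

Answer: {3,5}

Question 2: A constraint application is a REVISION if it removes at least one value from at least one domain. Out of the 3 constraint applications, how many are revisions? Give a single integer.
Answer: 1

Derivation:
Constraint 1 (X < V) on D(X)={2,3,4,5,6,7} D(V)={2,3,5}: X {2,3,4,5,6,7}->{2,3,4}; V {2,3,5}->{3,5} => REVISION
Constraint 2 (X < Y) on D(X)={2,3,4} D(Y)={3,4,5,7}: no change => not a revision
Constraint 3 (Y != W) on D(Y)={3,4,5,7} D(W)={2,3,4,5,6,7}: no change => not a revision
Total revisions = 1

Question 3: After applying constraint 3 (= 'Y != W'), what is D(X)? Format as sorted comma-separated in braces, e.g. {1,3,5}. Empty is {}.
Answer: {2,3,4}

Derivation:
Constraint 1 (X < V) on D(X)={2,3,4,5,6,7} D(V)={2,3,5}: X {2,3,4,5,6,7}->{2,3,4}; V {2,3,5}->{3,5}
Constraint 2 (X < Y) on D(X)={2,3,4} D(Y)={3,4,5,7}: no change
Constraint 3 (Y != W) on D(Y)={3,4,5,7} D(W)={2,3,4,5,6,7}: no change
So after constraint 3: D(X) = {2,3,4}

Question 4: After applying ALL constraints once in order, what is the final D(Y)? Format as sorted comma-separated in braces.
Constraint 1 (X < V) on D(X)={2,3,4,5,6,7} D(V)={2,3,5}: X {2,3,4,5,6,7}->{2,3,4}; V {2,3,5}->{3,5}
Constraint 2 (X < Y) on D(X)={2,3,4} D(Y)={3,4,5,7}: no change
Constraint 3 (Y != W) on D(Y)={3,4,5,7} D(W)={2,3,4,5,6,7}: no change
So after all 3 constraints: D(Y) = {3,4,5,7}

Answer: {3,4,5,7}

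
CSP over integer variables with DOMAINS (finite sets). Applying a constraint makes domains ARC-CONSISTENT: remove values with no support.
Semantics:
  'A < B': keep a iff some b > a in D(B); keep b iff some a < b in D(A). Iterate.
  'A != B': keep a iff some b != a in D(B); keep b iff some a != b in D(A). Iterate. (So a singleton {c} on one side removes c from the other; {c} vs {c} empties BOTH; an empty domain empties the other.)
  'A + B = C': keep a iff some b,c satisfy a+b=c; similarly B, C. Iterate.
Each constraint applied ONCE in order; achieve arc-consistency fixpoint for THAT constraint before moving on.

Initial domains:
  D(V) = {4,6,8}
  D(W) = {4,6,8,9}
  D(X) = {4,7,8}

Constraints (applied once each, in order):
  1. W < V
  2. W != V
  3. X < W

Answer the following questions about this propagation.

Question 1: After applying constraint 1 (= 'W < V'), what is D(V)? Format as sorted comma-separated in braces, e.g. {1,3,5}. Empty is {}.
Answer: {6,8}

Derivation:
Constraint 1 (W < V) on D(W)={4,6,8,9} D(V)={4,6,8}: W {4,6,8,9}->{4,6}; V {4,6,8}->{6,8}
So after constraint 1: D(V) = {6,8}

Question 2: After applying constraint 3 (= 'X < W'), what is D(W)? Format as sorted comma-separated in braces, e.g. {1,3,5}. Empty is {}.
Answer: {6}

Derivation:
Constraint 1 (W < V) on D(W)={4,6,8,9} D(V)={4,6,8}: W {4,6,8,9}->{4,6}; V {4,6,8}->{6,8}
Constraint 2 (W != V) on D(W)={4,6} D(V)={6,8}: no change
Constraint 3 (X < W) on D(X)={4,7,8} D(W)={4,6}: X {4,7,8}->{4}; W {4,6}->{6}
So after constraint 3: D(W) = {6}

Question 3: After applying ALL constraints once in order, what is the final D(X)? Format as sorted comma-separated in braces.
Answer: {4}

Derivation:
Constraint 1 (W < V) on D(W)={4,6,8,9} D(V)={4,6,8}: W {4,6,8,9}->{4,6}; V {4,6,8}->{6,8}
Constraint 2 (W != V) on D(W)={4,6} D(V)={6,8}: no change
Constraint 3 (X < W) on D(X)={4,7,8} D(W)={4,6}: X {4,7,8}->{4}; W {4,6}->{6}
So after all 3 constraints: D(X) = {4}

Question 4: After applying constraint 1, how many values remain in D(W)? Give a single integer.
Constraint 1 (W < V) on D(W)={4,6,8,9} D(V)={4,6,8}: W {4,6,8,9}->{4,6}; V {4,6,8}->{6,8}
So after constraint 1: D(W)={4,6}, size = 2

Answer: 2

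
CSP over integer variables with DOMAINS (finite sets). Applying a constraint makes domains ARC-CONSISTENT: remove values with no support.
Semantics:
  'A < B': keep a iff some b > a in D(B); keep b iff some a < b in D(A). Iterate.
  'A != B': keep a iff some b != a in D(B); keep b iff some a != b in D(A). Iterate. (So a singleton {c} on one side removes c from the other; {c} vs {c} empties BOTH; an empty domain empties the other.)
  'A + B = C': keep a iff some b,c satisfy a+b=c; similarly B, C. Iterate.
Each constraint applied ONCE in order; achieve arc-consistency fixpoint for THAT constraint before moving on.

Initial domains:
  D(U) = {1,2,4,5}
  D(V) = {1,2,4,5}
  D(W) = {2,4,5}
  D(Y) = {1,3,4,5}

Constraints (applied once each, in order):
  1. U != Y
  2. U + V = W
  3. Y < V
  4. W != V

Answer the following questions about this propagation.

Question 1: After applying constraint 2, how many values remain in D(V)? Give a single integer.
Answer: 3

Derivation:
Constraint 1 (U != Y) on D(U)={1,2,4,5} D(Y)={1,3,4,5}: no change
Constraint 2 (U + V = W) on D(U)={1,2,4,5} D(V)={1,2,4,5} D(W)={2,4,5}: U {1,2,4,5}->{1,2,4}; V {1,2,4,5}->{1,2,4}
So after constraint 2: D(V)={1,2,4}, size = 3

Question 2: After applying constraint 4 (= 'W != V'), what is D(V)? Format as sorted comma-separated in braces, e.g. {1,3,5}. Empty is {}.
Constraint 1 (U != Y) on D(U)={1,2,4,5} D(Y)={1,3,4,5}: no change
Constraint 2 (U + V = W) on D(U)={1,2,4,5} D(V)={1,2,4,5} D(W)={2,4,5}: U {1,2,4,5}->{1,2,4}; V {1,2,4,5}->{1,2,4}
Constraint 3 (Y < V) on D(Y)={1,3,4,5} D(V)={1,2,4}: Y {1,3,4,5}->{1,3}; V {1,2,4}->{2,4}
Constraint 4 (W != V) on D(W)={2,4,5} D(V)={2,4}: no change
So after constraint 4: D(V) = {2,4}

Answer: {2,4}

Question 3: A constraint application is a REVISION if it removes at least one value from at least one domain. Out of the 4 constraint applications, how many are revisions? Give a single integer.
Constraint 1 (U != Y) on D(U)={1,2,4,5} D(Y)={1,3,4,5}: no change => not a revision
Constraint 2 (U + V = W) on D(U)={1,2,4,5} D(V)={1,2,4,5} D(W)={2,4,5}: U {1,2,4,5}->{1,2,4}; V {1,2,4,5}->{1,2,4} => REVISION
Constraint 3 (Y < V) on D(Y)={1,3,4,5} D(V)={1,2,4}: Y {1,3,4,5}->{1,3}; V {1,2,4}->{2,4} => REVISION
Constraint 4 (W != V) on D(W)={2,4,5} D(V)={2,4}: no change => not a revision
Total revisions = 2

Answer: 2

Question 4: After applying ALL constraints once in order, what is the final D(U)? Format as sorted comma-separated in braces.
Constraint 1 (U != Y) on D(U)={1,2,4,5} D(Y)={1,3,4,5}: no change
Constraint 2 (U + V = W) on D(U)={1,2,4,5} D(V)={1,2,4,5} D(W)={2,4,5}: U {1,2,4,5}->{1,2,4}; V {1,2,4,5}->{1,2,4}
Constraint 3 (Y < V) on D(Y)={1,3,4,5} D(V)={1,2,4}: Y {1,3,4,5}->{1,3}; V {1,2,4}->{2,4}
Constraint 4 (W != V) on D(W)={2,4,5} D(V)={2,4}: no change
So after all 4 constraints: D(U) = {1,2,4}

Answer: {1,2,4}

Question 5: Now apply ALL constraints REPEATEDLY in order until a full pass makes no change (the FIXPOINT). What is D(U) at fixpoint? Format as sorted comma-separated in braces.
Answer: {1,2}

Derivation:
pass 0 (initial): D(U)={1,2,4,5}
pass 1: U {1,2,4,5}->{1,2,4}; V {1,2,4,5}->{2,4}; Y {1,3,4,5}->{1,3}
pass 2: U {1,2,4}->{1,2}; W {2,4,5}->{4,5}
pass 3: no change
Fixpoint after 3 passes: D(U) = {1,2}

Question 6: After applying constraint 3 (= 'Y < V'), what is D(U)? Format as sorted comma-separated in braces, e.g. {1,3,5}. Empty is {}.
Constraint 1 (U != Y) on D(U)={1,2,4,5} D(Y)={1,3,4,5}: no change
Constraint 2 (U + V = W) on D(U)={1,2,4,5} D(V)={1,2,4,5} D(W)={2,4,5}: U {1,2,4,5}->{1,2,4}; V {1,2,4,5}->{1,2,4}
Constraint 3 (Y < V) on D(Y)={1,3,4,5} D(V)={1,2,4}: Y {1,3,4,5}->{1,3}; V {1,2,4}->{2,4}
So after constraint 3: D(U) = {1,2,4}

Answer: {1,2,4}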